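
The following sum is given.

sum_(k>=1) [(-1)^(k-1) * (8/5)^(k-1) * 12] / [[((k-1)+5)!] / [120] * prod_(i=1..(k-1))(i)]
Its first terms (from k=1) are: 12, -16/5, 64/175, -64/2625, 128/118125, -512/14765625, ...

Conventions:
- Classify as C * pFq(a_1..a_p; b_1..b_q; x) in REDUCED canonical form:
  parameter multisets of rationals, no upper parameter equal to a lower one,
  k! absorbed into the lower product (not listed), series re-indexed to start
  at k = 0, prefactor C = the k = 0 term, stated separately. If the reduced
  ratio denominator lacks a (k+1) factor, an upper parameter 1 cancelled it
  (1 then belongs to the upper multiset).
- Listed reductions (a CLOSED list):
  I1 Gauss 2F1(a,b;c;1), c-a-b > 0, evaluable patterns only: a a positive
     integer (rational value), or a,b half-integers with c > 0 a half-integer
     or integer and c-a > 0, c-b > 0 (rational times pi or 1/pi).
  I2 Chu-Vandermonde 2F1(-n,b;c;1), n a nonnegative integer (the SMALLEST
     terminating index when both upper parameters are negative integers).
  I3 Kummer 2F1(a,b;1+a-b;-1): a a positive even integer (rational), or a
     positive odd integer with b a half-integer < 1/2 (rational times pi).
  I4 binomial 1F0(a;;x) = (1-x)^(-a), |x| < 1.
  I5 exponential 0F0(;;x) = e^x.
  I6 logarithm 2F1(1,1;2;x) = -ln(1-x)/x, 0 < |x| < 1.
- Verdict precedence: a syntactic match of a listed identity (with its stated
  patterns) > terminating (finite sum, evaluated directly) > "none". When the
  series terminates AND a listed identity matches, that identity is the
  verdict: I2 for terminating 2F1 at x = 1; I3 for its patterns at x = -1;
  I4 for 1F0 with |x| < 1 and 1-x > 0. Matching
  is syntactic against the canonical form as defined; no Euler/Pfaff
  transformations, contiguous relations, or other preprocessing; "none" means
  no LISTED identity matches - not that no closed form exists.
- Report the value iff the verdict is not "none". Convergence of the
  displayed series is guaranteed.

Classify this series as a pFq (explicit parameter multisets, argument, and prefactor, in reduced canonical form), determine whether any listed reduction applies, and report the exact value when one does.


The series (x = -8/5) is 0F1: upper {-}, lower {6}, prefactor 12. Verdict: none. Every listed pattern misses the 0F1 form at -8/5, upper {-}.

Key observation: with t_0 = 12, the denominator's factorial ratio (C = 12, x = -8/5) is a lower Pochhammer.
Consecutive-term ratio: r(k) = (-8/5) * 1 / [(k+6) (k+1)] - rational in k. x = (-8/5); t_0 = 12; negate the roots.


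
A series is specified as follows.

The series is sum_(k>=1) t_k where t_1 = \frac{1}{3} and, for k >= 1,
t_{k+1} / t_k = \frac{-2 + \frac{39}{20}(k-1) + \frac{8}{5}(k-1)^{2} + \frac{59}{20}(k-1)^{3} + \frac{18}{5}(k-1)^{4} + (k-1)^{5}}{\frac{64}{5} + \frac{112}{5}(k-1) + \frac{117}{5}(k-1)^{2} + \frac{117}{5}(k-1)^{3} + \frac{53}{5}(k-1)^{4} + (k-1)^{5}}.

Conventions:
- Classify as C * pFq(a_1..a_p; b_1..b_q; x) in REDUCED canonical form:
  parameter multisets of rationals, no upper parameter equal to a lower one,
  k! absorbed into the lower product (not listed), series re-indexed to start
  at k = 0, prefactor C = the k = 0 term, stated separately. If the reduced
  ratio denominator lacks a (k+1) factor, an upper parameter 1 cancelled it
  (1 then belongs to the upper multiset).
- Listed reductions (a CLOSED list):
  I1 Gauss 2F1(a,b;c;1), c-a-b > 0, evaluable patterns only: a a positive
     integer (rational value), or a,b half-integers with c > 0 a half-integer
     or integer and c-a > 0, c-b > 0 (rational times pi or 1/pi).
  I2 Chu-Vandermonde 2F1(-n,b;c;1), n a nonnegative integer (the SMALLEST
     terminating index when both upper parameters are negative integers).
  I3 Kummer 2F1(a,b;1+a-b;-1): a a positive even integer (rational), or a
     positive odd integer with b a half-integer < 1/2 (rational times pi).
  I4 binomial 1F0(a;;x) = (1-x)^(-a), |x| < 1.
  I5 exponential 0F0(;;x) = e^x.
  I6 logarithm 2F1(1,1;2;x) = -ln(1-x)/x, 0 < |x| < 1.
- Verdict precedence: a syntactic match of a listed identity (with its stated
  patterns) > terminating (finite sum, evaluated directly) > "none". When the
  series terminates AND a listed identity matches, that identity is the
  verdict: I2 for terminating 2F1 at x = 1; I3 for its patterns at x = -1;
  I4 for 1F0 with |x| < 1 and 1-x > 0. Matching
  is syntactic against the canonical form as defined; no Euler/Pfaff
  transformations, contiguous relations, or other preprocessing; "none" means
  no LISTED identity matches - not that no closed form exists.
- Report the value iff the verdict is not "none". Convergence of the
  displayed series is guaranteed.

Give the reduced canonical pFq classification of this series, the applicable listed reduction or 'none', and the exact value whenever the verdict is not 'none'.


At argument 1: a 2F1 with upper {-\frac{1}{2}, \frac{5}{2}}, lower {8}, scaled by C = \frac{1}{3}. Verdict: this is Gauss (I1, half-integer pattern) (x = 1; upper {-\frac{1}{2}, \frac{5}{2}} half-integers, c = 8 in the evaluable pattern). Its exact value is \frac{1048576}{1216215} / \pi.

Key observation: with t_0 = \frac{1}{3}, the parameter 8/5 appears in both the upper and lower lists and cancels (alongside the other common factor).
Ratio: r(k) = 1 * (k-\frac{1}{2}) (k+\frac{5}{2}) / [(k+8) (k+1)] - rational; roots negated = parameters, x = 1, C = \frac{1}{3}.


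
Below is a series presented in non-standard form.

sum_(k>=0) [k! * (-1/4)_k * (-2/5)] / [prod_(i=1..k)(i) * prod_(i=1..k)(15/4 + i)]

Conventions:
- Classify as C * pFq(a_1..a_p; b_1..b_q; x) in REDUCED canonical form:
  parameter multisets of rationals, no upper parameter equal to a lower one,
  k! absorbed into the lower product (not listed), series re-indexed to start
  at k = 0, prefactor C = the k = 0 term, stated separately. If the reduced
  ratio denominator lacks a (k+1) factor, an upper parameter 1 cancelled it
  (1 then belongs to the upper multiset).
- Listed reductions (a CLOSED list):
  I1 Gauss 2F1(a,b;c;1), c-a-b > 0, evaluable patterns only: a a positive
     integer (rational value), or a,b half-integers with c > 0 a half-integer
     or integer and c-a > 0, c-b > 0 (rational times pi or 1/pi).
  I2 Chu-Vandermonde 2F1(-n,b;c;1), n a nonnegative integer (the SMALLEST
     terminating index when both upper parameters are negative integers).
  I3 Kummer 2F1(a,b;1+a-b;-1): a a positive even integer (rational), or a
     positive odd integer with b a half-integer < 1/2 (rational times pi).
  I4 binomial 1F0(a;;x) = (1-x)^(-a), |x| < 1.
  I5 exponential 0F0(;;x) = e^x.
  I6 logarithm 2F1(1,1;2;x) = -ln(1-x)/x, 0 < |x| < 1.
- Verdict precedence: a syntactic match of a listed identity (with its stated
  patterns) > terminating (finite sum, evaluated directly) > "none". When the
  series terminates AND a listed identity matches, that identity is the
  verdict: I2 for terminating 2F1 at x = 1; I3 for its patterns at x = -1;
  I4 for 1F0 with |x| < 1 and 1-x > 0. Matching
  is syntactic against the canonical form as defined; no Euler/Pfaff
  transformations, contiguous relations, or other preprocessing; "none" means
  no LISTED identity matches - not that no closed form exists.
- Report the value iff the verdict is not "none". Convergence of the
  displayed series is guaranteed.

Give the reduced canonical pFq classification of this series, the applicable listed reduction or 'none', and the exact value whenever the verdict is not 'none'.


This is -2/5 * 2F1(-1/4, 1; 19/4; 1) in reduced canonical form. Verdict: Gauss's theorem (I1) fires (x = 1: the Gamma ratio telescopes since c-a-b = 4 > 0 and a = 1 in Z>0). Hence: -3/8.

Structural cue: t_0 = -2/5 here, and the factorial ratio (C = -2/5) (k+a-1)!/(a-1)! is a rising factorial (a)_k.
Step ratio: r(k) = 1 * (k-1/4) (k+1) / [(k+19/4) (k+1)] ; factor over Q: parameters, x = 1, and C = -2/5.


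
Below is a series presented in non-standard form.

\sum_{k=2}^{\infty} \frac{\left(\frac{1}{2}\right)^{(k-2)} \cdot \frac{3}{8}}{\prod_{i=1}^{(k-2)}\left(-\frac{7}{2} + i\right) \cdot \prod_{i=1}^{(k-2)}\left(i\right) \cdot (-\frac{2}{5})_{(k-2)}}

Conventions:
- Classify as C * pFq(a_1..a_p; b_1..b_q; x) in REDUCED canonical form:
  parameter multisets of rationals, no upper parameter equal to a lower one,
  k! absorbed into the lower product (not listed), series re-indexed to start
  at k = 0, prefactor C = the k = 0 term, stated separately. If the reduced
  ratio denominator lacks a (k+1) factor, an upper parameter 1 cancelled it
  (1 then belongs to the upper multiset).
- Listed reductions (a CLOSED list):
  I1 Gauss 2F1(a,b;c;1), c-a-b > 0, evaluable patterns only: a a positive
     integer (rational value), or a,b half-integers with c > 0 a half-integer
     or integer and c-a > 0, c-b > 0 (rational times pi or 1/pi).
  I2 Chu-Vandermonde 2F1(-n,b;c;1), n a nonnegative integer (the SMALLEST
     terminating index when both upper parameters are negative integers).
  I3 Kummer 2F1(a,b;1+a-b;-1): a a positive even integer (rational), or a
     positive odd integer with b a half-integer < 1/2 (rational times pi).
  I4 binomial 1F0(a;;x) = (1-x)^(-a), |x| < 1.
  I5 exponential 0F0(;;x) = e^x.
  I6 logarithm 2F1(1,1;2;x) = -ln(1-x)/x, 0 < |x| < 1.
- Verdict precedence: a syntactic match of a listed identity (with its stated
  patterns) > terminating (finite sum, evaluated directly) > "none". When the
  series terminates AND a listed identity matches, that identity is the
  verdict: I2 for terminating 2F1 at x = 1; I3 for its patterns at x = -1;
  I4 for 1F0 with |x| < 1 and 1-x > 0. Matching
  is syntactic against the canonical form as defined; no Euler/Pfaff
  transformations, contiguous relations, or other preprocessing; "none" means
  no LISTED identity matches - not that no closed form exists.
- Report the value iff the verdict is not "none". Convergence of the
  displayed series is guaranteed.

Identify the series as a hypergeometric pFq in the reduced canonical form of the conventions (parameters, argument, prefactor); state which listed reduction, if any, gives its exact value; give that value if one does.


At argument \frac{1}{2}: a 0F2 with upper {-}, lower {-\frac{5}{2}, -\frac{2}{5}}, scaled by C = \frac{3}{8}. Verdict: none here - no I1-I6 shape fits x = \frac{1}{2} with lower {-\frac{5}{2}, -\frac{2}{5}}.

Structural cue: t_0 = \frac{3}{8} here, and the product of the first k integers (prefactor 3/8) is k!.
Adjacent-term ratio: r(k) = \frac{1}{2} * 1 / [(k-\frac{5}{2}) (k-\frac{2}{5}) (k+1)] - rational in k. x = \frac{1}{2}; t_0 = \frac{3}{8}; negate the roots.


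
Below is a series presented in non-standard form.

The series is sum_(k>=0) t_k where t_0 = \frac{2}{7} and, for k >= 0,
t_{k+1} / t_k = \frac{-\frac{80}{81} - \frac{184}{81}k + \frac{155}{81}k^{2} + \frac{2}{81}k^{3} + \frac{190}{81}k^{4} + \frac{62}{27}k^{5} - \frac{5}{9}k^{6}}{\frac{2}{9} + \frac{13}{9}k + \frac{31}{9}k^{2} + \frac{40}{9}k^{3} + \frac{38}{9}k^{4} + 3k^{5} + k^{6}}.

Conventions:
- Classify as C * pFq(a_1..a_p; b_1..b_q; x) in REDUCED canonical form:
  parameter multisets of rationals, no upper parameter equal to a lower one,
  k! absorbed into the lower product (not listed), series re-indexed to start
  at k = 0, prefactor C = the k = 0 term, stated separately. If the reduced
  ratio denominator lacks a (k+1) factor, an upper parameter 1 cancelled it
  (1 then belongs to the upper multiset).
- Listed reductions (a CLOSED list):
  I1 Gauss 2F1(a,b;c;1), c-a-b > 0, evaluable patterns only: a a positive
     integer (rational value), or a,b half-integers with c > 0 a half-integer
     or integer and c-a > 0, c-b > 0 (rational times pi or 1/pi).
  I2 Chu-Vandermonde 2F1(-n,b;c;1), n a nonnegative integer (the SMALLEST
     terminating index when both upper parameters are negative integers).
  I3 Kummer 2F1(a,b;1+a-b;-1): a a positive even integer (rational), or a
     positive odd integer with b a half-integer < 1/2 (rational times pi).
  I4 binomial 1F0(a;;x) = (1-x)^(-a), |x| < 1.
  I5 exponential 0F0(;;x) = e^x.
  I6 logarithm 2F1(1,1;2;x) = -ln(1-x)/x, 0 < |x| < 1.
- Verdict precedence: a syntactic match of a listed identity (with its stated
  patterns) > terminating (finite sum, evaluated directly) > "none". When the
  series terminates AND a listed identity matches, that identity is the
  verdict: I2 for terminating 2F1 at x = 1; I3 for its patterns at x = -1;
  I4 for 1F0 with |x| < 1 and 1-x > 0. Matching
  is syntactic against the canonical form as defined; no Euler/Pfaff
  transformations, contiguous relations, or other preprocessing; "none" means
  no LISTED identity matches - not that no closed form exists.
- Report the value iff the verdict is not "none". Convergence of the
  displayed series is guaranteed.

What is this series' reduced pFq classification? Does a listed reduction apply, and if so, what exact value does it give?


Classification (C = \frac{2}{7}): 3F2 with upper {-5, -\frac{4}{5}, \frac{4}{3}}, lower {\frac{2}{3}, 1}, argument x = -\frac{5}{9}. Verdict: terminating at k = 5: the factor (-5)_k kills every later term; summing the 6 survivors is exact. Sum: -\frac{2577689}{2066715}.

Key observation: t_0 = \frac{2}{7} here, and cancel k^2 + 1 from the displayed ratio first; then C = 2/7.
Consecutive-term ratio: r(k) = -\frac{5}{9} * (k-5) (k-\frac{4}{5}) (k+\frac{4}{3}) / [(k+\frac{2}{3}) (k+1) (k+1)] - poly over poly, x = -\frac{5}{9} from leading terms; C = \frac{2}{7} at k = 0.


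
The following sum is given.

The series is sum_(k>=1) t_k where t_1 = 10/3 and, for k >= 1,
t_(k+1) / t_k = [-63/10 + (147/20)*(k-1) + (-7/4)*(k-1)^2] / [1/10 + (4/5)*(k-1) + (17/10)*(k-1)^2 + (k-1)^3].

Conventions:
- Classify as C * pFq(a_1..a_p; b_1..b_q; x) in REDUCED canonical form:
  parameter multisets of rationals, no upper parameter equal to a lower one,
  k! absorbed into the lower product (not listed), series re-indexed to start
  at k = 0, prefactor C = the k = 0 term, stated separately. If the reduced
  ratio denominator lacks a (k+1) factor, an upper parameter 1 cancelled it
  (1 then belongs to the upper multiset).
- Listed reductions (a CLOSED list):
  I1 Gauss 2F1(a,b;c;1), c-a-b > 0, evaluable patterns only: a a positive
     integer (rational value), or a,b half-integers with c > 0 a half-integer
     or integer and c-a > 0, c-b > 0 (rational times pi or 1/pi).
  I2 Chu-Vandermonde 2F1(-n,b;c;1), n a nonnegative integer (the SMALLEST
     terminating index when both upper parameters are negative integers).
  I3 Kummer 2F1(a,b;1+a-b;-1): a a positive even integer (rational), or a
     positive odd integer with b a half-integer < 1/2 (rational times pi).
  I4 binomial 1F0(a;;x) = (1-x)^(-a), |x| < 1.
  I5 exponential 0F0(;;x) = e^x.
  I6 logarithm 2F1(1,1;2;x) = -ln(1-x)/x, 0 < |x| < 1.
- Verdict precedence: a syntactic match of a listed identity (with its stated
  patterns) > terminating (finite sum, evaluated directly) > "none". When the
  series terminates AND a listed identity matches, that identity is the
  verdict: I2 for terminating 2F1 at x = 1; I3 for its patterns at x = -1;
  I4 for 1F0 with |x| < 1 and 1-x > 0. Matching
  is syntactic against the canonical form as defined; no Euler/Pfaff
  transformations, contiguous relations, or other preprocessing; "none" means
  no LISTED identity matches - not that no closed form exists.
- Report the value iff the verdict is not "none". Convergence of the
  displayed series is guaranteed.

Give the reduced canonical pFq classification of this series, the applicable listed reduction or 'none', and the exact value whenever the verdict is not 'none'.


Prefactor 10/3, argument -7/4: 2F2 with upper {-3, -6/5} over lower {1/5, 1/2}. Verdict: terminating. (-3)_k vanishes past k = 3, leaving a 4-term sum, computed directly. Hence: -32149/198.

Key step: x = (-7/4) and factor the ratio over Q (prefactor 10/3): negated roots = parameters.
Adjacent-term ratio: r(k) = (-7/4) * (k-3) (k-6/5) / [(k+1/5) (k+1/2) (k+1)] - rational; roots negated = parameters, x = (-7/4), C = 10/3.


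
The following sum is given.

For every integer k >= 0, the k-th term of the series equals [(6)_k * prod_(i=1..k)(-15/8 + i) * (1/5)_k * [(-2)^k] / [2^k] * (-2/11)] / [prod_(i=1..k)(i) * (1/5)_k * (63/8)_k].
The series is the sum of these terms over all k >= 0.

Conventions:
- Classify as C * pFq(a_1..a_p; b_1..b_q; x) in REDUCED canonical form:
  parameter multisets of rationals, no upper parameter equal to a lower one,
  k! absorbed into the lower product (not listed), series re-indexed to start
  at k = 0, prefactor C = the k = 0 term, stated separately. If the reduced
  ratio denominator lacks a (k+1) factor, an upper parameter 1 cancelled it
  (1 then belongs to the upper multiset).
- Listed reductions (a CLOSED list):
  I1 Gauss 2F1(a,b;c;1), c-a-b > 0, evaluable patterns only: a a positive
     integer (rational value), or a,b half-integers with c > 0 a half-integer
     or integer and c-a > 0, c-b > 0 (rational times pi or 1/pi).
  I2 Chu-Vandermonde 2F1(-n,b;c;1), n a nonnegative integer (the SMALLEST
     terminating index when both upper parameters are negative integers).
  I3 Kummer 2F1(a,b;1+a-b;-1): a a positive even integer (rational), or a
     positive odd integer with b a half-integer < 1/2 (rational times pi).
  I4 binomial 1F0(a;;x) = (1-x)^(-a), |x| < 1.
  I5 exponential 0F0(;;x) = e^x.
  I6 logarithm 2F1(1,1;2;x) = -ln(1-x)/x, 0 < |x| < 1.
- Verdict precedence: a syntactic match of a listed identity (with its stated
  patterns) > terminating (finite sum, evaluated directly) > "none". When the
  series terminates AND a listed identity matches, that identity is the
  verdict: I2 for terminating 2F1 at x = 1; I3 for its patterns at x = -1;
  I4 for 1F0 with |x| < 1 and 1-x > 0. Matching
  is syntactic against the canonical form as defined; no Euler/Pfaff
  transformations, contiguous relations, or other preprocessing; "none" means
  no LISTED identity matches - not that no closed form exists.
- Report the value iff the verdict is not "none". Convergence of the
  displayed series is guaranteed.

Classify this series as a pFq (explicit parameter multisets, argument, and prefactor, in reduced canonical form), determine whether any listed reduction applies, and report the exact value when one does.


At argument -1: a 2F1 with upper {-7/8, 6}, lower {63/8}, scaled by C = -2/11. Verdict: the Kummer evaluation I3 matches (x = -1; c = 63/8 equals 1+a-b for upper {-7/8, 6}: listed pattern). Its exact value is -611/2048.

The tell: x = (-1) and the running product (prefactor -2/11) telescopes to a rising factorial.
Step ratio: r(k) = (-1) * (k-7/8) (k+6) / [(k+63/8) (k+1)] - poly over poly, x = (-1) from leading terms; C = -2/11 at k = 0.


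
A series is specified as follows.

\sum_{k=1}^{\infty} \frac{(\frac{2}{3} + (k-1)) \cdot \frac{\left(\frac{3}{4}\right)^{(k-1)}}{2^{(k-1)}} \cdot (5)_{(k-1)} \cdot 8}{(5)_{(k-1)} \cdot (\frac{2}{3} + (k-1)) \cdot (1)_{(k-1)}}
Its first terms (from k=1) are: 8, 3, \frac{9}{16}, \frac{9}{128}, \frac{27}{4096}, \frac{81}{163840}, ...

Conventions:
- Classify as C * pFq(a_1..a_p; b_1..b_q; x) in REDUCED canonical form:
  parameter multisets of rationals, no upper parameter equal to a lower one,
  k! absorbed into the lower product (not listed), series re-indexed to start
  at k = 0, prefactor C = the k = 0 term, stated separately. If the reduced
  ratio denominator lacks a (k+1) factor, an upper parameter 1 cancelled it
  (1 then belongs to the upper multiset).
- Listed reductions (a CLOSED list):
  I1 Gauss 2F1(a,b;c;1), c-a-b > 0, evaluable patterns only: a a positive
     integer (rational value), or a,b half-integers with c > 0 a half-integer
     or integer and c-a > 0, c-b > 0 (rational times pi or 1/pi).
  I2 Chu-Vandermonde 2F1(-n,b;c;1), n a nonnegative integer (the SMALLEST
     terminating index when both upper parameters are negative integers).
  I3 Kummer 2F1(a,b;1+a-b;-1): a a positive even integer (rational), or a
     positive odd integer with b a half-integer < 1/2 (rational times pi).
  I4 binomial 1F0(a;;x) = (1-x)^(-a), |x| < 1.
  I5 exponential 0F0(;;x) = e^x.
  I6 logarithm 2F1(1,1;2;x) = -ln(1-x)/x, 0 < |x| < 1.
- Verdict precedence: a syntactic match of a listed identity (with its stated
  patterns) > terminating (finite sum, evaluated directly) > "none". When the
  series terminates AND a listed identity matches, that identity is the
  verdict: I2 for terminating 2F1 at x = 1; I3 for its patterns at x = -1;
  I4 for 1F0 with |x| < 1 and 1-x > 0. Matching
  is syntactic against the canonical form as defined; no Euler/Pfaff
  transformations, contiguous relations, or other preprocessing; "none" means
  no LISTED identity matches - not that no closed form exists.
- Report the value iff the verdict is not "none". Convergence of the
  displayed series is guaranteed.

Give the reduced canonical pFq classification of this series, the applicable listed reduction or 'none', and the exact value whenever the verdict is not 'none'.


Prefactor 8, argument \frac{3}{8}: 0F0 with upper {-} over lower {-}. Verdict: this is exponential (I5) (the 0F0 exponential series at x = \frac{3}{8}). Hence: 8 \cdot e^{\frac{3}{8}}.

Structural cue: with t_0 = 8, the parameter 5 appears in both the upper and lower lists and cancels (alongside the other common factor).
Adjacent-term ratio: r(k) = \frac{3}{8} * 1 / [(k+1)] - rational in k, leading ratio \frac{3}{8}; with t_0 = 8, classification follows.


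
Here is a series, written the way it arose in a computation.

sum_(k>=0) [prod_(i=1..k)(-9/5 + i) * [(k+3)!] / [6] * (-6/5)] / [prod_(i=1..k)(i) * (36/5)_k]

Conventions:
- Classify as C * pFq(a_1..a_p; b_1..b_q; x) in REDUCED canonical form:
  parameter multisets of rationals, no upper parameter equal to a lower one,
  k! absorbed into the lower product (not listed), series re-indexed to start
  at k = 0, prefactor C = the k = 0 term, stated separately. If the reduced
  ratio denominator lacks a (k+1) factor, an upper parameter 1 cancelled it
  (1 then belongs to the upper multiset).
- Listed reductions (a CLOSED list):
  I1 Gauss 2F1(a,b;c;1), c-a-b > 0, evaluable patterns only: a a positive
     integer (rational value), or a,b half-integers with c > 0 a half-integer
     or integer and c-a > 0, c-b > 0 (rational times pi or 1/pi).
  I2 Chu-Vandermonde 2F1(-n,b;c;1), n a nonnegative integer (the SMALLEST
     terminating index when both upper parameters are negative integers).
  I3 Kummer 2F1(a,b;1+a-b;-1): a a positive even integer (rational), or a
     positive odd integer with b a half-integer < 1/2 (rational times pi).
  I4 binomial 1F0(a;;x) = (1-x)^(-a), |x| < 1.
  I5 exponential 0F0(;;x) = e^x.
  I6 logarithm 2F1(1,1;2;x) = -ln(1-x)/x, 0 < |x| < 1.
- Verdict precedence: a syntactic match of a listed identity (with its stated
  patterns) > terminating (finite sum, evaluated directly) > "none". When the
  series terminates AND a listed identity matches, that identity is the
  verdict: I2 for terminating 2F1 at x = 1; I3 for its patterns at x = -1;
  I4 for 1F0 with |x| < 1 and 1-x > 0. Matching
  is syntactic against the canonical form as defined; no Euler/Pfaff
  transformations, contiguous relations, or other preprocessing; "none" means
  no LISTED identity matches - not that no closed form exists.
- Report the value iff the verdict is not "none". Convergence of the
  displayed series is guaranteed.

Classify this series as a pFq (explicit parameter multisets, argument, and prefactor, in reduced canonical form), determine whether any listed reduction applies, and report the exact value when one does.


Classification (C = -6/5): 2F1 with upper {-4/5, 4}, lower {36/5}, argument x = 1. Verdict: this is Gauss (I1, integer-parameter pattern) (x = 1: the Gamma ratio telescopes since c-a-b = 4 > 0 and a = 4 in Z>0). Value: -9672/15625.

Key observation: x = 1 and the factorial ratio (prefactor -6/5) (k+a-1)!/(a-1)! is a rising factorial (a)_k.
Consecutive-term ratio: r(k) = 1 * (k-4/5) (k+4) / [(k+36/5) (k+1)] - rational in k. x = 1; t_0 = -6/5; negate the roots.


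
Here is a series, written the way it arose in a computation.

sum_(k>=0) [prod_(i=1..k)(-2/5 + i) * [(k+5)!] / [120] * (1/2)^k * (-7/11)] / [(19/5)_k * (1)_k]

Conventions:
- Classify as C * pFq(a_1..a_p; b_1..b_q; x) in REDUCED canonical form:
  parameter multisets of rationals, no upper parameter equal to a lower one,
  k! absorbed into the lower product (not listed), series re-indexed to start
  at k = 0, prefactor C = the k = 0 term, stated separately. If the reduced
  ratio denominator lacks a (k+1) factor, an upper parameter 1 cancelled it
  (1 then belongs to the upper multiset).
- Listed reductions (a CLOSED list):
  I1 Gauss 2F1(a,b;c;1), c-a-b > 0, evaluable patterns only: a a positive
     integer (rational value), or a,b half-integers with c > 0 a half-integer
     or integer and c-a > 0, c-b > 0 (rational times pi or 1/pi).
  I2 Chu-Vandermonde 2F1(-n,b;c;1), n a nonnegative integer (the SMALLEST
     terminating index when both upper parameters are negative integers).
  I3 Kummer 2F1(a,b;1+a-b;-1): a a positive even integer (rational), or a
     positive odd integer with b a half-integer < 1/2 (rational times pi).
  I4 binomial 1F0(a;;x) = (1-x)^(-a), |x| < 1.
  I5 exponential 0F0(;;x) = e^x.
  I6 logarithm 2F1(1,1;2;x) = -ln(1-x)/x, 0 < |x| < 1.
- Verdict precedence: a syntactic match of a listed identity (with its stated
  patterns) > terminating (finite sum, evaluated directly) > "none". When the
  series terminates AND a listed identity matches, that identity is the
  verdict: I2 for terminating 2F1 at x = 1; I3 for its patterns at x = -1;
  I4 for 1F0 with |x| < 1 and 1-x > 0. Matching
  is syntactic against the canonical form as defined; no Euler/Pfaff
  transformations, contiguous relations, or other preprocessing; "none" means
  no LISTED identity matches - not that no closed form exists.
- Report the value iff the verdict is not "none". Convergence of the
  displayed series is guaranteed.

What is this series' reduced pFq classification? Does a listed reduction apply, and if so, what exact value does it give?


x = 1/2 here; the reduced form reads 2F1, upper {3/5, 6}, lower {19/5}, C = -7/11. Verdict: none. No listed pattern accepts 2F1(3/5, 6; 19/5; 1/2).

Key step: t_0 being -7/11, (1)_k (C = -7/11, x = 1/2) is k! itself.
Term ratio: r(k) = (1/2) * (k+3/5) (k+6) / [(k+19/5) (k+1)] ; factor over Q: parameters, x = (1/2), and C = -7/11.


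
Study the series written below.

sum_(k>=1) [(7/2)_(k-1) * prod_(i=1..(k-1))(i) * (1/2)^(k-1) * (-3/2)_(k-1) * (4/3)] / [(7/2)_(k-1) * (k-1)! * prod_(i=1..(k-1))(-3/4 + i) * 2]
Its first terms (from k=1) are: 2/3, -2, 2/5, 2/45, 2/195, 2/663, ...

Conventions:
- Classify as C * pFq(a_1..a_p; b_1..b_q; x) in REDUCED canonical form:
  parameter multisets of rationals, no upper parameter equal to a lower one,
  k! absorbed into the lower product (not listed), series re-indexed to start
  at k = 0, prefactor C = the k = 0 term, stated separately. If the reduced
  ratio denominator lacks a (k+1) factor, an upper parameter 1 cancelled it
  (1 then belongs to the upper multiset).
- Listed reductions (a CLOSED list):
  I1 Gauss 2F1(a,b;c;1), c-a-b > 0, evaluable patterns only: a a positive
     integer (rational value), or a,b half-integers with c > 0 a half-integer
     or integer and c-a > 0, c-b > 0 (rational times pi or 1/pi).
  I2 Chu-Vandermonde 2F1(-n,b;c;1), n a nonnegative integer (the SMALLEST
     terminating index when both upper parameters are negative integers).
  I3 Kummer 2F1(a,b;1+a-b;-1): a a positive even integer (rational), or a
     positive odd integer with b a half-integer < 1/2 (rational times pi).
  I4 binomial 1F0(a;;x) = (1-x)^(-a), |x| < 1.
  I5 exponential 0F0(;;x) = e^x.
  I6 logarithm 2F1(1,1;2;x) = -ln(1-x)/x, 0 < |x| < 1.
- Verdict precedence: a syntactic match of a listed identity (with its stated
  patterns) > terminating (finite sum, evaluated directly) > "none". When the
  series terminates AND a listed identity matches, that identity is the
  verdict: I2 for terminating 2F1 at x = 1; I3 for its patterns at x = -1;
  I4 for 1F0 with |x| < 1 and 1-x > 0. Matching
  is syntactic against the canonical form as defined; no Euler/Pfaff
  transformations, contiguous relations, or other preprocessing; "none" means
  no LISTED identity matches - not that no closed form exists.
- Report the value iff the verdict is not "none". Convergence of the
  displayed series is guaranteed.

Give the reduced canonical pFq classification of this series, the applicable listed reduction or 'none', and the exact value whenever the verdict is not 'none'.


First insight: x = (1/2) and the constant factors (C = 2/3) combine into one prefactor.
Consecutive-term ratio: r(k) = (1/2) * (k-3/2) (k+1) / [(k+1/4) (k+1)] ; factor over Q: parameters, x = (1/2), and C = 2/3.

Classification (C = 2/3): 2F1 with upper {-3/2, 1}, lower {1/4}, argument x = 1/2. Verdict: none (x = 1/2): each listed identity misses the multisets {-3/2, 1} ; {1/4}.


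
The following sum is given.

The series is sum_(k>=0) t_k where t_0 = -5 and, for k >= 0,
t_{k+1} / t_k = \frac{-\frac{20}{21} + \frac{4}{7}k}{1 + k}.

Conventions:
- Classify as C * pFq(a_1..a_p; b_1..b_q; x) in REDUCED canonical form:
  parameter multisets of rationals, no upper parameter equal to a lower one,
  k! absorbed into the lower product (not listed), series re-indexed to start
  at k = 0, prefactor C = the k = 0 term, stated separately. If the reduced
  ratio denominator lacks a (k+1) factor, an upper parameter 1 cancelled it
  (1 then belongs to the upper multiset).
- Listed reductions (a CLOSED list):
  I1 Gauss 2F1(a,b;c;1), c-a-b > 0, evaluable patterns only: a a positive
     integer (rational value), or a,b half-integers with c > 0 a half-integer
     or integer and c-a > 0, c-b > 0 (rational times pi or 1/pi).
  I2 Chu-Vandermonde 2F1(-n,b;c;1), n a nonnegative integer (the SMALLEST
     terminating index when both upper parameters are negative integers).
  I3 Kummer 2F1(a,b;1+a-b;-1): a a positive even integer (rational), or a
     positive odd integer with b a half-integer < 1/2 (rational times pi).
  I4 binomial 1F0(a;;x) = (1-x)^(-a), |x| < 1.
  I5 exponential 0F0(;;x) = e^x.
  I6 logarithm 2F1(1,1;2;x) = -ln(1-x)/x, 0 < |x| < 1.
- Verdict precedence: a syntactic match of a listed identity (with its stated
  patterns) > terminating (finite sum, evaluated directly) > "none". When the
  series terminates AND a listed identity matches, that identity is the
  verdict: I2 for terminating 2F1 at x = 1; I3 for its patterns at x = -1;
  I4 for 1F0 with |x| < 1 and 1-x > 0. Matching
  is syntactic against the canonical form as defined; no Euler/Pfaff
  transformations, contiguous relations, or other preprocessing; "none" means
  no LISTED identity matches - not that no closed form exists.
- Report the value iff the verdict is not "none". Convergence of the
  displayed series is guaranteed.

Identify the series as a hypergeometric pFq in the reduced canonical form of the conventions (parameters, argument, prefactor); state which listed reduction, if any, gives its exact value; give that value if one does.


Canonical form: C = -5 times 1F0 with upper {-\frac{5}{3}}, lower {-}, x = \frac{4}{7}. Verdict (x = \frac{4}{7}): the I4 binomial reduction applies (the 1F0 binomial series: exponent 5/3, x = \frac{4}{7}). Exact value: \left(-5\right) \cdot \left(\frac{3}{7}\right)^{\frac{5}{3}}.

Structural cue: t_0 = -5 here, and the expanded ratio factors over Q; prefactor -5, roots give parameters.
Ratio: r(k) = \frac{4}{7} * (k-\frac{5}{3}) / [(k+1)] ; factor over Q: parameters, x = \frac{4}{7}, and C = -5.


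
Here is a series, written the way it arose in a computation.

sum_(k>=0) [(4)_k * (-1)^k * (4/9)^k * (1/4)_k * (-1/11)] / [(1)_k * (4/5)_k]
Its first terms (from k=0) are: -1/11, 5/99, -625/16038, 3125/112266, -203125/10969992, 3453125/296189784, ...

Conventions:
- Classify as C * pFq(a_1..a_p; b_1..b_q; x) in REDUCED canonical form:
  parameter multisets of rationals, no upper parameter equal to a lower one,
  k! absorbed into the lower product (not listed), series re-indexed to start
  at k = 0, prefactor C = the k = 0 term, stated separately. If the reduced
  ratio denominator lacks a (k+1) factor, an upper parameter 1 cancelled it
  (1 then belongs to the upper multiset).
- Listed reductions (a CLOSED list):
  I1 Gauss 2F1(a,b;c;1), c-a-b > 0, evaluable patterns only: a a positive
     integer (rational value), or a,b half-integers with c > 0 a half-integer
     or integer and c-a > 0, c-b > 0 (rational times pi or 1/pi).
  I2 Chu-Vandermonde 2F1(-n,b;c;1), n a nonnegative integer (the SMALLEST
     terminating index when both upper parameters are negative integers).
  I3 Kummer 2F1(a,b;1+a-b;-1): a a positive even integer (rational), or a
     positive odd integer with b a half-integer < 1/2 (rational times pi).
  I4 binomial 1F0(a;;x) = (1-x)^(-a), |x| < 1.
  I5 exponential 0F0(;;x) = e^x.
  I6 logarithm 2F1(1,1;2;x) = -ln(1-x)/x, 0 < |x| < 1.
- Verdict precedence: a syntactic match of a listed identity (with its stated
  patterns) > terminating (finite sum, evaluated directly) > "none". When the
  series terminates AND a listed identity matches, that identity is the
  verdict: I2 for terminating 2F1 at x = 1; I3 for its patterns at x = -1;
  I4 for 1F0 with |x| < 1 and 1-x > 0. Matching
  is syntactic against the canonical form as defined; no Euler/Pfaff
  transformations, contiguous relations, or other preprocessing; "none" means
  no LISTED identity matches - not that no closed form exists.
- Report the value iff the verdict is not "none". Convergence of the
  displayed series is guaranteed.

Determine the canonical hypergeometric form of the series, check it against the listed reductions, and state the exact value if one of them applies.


Canonical form: C = -1/11 times 2F1 with upper {1/4, 4}, lower {4/5}, x = -4/9. Verdict: no listed reduction: x = -4/9 and upper {1/4, 4} fail every I1-I6 pattern.

The tell: x = (-4/9) and the (-1)^k factor (prefactor -1/11) folds into the argument's sign.
Ratio: r(k) = (-4/9) * (k+1/4) (k+4) / [(k+4/5) (k+1)] - poly over poly, x = (-4/9) from leading terms; C = -1/11 at k = 0.


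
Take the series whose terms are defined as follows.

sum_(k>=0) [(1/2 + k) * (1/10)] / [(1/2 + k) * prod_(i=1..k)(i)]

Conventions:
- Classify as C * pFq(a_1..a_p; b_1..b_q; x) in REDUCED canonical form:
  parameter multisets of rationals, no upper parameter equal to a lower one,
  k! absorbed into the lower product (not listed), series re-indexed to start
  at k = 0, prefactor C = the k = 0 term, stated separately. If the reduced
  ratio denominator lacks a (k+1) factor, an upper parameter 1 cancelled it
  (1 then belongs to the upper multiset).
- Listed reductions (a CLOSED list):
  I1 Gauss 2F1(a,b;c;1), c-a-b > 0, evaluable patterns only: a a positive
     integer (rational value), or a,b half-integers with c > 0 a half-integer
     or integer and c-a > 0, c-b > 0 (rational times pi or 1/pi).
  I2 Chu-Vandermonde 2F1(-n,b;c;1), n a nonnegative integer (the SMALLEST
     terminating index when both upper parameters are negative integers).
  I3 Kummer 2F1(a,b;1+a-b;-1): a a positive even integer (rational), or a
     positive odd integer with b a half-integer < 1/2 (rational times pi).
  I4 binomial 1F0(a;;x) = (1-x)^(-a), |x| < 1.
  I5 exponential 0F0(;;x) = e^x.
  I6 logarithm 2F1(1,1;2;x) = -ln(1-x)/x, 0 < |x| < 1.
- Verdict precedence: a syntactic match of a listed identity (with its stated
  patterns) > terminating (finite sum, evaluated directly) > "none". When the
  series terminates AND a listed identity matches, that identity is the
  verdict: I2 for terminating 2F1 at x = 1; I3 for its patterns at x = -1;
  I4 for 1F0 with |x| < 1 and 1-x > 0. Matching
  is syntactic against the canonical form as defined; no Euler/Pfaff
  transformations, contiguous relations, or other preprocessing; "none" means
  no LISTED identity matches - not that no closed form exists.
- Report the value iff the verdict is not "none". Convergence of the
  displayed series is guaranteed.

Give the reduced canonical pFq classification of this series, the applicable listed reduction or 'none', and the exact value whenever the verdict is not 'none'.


At argument 1: a 0F0 with upper {-}, lower {-}, scaled by C = 1/10. Verdict: the exponential series (I5) matches (the 0F0 exponential series at x = 1). Exact value: (1/10) * e^(1).

Key step: from the first term 1/10: the factor k + 1/2 cancels (top and bottom), leaving C = 1/10.
Term ratio: r(k) = 1 * 1 / [(k+1)] - poly over poly, x = 1 from leading terms; C = 1/10 at k = 0.


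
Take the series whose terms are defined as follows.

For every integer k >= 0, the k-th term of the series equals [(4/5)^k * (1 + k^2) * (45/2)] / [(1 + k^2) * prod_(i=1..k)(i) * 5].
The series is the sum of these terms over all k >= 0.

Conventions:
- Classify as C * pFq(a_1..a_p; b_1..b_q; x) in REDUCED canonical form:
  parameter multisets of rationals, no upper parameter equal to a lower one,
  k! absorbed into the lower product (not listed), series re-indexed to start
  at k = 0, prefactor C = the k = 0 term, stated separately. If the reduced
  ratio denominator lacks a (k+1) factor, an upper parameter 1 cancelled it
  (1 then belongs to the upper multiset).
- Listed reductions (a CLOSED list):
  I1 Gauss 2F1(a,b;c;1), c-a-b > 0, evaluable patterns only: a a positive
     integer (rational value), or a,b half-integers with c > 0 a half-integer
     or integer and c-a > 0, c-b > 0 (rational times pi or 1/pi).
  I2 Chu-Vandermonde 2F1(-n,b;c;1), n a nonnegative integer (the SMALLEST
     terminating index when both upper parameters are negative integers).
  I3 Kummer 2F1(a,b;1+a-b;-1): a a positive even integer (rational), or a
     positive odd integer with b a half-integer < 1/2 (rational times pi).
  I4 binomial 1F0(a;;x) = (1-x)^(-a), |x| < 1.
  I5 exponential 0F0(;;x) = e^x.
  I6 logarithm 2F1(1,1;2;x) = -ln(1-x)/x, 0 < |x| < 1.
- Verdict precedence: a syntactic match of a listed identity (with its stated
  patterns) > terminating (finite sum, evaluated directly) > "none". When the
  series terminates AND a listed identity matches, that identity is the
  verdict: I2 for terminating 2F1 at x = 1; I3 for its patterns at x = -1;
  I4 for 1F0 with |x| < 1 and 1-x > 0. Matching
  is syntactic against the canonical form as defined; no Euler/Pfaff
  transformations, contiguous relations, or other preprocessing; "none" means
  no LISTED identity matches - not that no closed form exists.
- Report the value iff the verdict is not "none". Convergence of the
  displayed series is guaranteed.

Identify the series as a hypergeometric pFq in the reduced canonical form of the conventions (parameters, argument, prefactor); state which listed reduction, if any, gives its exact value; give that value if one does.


Prefactor 9/2, argument 4/5: 0F0 with upper {-} over lower {-}. Verdict: the exponential series (I5) applies (the 0F0 exponential series at x = 4/5). Its exact value is (9/2) * e^(4/5).

Key step: t_0 being 9/2, the product of the first k integers (C = 9/2, x = 4/5) is k!.
Ratio: r(k) = (4/5) * 1 / [(k+1)] ; factor over Q: parameters, x = (4/5), and C = 9/2.


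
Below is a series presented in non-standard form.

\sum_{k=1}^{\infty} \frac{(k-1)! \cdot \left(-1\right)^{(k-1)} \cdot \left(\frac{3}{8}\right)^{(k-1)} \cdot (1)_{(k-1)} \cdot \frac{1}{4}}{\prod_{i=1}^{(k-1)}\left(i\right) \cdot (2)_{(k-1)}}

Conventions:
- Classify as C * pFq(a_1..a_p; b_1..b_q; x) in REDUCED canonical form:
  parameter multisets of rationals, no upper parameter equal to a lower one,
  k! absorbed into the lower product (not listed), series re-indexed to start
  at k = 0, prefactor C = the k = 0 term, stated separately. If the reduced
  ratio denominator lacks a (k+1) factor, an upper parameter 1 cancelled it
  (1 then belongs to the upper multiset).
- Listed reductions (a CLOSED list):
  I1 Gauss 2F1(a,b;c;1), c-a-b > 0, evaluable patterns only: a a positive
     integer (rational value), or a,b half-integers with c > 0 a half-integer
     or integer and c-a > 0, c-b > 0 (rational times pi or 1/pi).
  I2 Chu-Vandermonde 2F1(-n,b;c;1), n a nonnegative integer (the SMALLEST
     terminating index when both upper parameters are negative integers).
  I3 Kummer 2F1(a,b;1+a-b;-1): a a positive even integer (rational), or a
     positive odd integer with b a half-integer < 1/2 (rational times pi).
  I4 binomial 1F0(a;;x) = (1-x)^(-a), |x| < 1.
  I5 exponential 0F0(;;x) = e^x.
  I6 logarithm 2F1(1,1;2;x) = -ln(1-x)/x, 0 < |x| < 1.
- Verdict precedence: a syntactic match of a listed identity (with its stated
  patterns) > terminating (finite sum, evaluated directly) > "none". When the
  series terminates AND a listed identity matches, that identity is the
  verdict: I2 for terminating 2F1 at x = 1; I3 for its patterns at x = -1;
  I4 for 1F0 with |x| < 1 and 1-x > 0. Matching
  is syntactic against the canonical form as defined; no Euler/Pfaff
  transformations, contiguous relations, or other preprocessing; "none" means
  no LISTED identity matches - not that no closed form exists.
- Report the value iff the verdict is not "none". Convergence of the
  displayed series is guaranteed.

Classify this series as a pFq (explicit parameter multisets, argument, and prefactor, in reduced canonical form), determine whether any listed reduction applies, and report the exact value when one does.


This is \frac{1}{4} * 2F1(1, 1; 2; -\frac{3}{8}) in reduced canonical form. Verdict: the logarithmic series (I6) fires (the logarithm: parameters (1,1;2), x = -\frac{3}{8}). Hence: \frac{2}{3} \cdot \ln\left(\frac{11}{8}\right).

Key step: x = -\frac{3}{8} and the (-1)^k factor (prefactor 1/4) folds into the argument's sign.
Adjacent-term ratio: r(k) = -\frac{3}{8} * (k+1) (k+1) / [(k+2) (k+1)] ; factor over Q: parameters, x = -\frac{3}{8}, and C = \frac{1}{4}.
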